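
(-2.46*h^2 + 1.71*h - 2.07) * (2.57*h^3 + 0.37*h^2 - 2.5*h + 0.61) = -6.3222*h^5 + 3.4845*h^4 + 1.4628*h^3 - 6.5415*h^2 + 6.2181*h - 1.2627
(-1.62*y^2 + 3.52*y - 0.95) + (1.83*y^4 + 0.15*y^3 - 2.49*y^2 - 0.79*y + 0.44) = 1.83*y^4 + 0.15*y^3 - 4.11*y^2 + 2.73*y - 0.51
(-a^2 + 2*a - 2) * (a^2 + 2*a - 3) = -a^4 + 5*a^2 - 10*a + 6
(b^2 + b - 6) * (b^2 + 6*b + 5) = b^4 + 7*b^3 + 5*b^2 - 31*b - 30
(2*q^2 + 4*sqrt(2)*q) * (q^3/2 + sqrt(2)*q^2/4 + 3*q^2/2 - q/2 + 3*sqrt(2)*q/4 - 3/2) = q^5 + 3*q^4 + 5*sqrt(2)*q^4/2 + q^3 + 15*sqrt(2)*q^3/2 - 2*sqrt(2)*q^2 + 3*q^2 - 6*sqrt(2)*q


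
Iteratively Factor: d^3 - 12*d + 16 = (d - 2)*(d^2 + 2*d - 8) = (d - 2)*(d + 4)*(d - 2)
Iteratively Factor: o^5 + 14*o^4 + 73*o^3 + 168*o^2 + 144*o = (o + 4)*(o^4 + 10*o^3 + 33*o^2 + 36*o) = o*(o + 4)*(o^3 + 10*o^2 + 33*o + 36) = o*(o + 4)^2*(o^2 + 6*o + 9) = o*(o + 3)*(o + 4)^2*(o + 3)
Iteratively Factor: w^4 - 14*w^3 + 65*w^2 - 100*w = (w - 4)*(w^3 - 10*w^2 + 25*w) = w*(w - 4)*(w^2 - 10*w + 25) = w*(w - 5)*(w - 4)*(w - 5)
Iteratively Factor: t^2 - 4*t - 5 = (t + 1)*(t - 5)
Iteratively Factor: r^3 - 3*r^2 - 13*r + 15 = (r - 1)*(r^2 - 2*r - 15) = (r - 1)*(r + 3)*(r - 5)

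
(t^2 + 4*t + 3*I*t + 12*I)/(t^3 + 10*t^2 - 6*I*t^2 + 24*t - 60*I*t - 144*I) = (t + 3*I)/(t^2 + 6*t*(1 - I) - 36*I)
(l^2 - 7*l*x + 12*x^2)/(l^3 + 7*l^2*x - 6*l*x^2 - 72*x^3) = (l - 4*x)/(l^2 + 10*l*x + 24*x^2)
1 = 1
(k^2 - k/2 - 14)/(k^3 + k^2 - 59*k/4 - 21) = 2/(2*k + 3)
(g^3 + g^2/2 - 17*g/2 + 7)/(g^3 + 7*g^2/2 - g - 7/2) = (g - 2)/(g + 1)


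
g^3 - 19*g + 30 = (g - 3)*(g - 2)*(g + 5)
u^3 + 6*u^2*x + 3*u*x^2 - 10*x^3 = (u - x)*(u + 2*x)*(u + 5*x)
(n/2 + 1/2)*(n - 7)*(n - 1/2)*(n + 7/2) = n^4/2 - 3*n^3/2 - 107*n^2/8 - 21*n/4 + 49/8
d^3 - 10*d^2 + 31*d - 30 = (d - 5)*(d - 3)*(d - 2)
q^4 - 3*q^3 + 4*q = q*(q - 2)^2*(q + 1)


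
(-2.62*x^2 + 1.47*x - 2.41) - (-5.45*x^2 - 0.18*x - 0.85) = 2.83*x^2 + 1.65*x - 1.56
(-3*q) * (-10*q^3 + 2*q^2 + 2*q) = 30*q^4 - 6*q^3 - 6*q^2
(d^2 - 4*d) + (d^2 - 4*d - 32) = 2*d^2 - 8*d - 32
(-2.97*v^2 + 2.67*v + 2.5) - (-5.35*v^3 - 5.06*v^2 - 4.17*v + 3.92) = 5.35*v^3 + 2.09*v^2 + 6.84*v - 1.42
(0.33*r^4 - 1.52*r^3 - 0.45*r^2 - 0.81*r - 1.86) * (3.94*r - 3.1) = 1.3002*r^5 - 7.0118*r^4 + 2.939*r^3 - 1.7964*r^2 - 4.8174*r + 5.766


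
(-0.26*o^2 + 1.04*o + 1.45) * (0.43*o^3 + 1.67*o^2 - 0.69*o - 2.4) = -0.1118*o^5 + 0.013*o^4 + 2.5397*o^3 + 2.3279*o^2 - 3.4965*o - 3.48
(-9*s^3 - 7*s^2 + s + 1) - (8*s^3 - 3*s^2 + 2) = -17*s^3 - 4*s^2 + s - 1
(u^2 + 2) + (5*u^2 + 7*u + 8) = 6*u^2 + 7*u + 10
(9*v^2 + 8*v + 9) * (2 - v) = -9*v^3 + 10*v^2 + 7*v + 18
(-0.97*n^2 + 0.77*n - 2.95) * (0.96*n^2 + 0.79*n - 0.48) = -0.9312*n^4 - 0.0271*n^3 - 1.7581*n^2 - 2.7001*n + 1.416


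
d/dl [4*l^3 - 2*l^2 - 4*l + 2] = 12*l^2 - 4*l - 4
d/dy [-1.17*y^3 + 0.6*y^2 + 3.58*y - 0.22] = -3.51*y^2 + 1.2*y + 3.58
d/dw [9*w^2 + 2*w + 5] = 18*w + 2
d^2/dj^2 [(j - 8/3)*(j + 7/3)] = 2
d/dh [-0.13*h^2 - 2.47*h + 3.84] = -0.26*h - 2.47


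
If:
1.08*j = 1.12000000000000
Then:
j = 1.04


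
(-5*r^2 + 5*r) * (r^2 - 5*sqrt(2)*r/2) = -5*r^4 + 5*r^3 + 25*sqrt(2)*r^3/2 - 25*sqrt(2)*r^2/2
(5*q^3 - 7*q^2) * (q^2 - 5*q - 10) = 5*q^5 - 32*q^4 - 15*q^3 + 70*q^2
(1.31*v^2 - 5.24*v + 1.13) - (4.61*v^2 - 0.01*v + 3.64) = -3.3*v^2 - 5.23*v - 2.51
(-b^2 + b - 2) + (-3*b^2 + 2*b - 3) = -4*b^2 + 3*b - 5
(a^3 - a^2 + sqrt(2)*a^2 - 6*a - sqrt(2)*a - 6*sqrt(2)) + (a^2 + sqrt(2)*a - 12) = a^3 + sqrt(2)*a^2 - 6*a - 12 - 6*sqrt(2)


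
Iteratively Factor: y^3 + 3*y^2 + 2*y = (y + 1)*(y^2 + 2*y) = (y + 1)*(y + 2)*(y)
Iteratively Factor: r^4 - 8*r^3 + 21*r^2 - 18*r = (r - 2)*(r^3 - 6*r^2 + 9*r) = (r - 3)*(r - 2)*(r^2 - 3*r) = (r - 3)^2*(r - 2)*(r)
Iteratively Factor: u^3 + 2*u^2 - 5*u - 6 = (u + 3)*(u^2 - u - 2) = (u + 1)*(u + 3)*(u - 2)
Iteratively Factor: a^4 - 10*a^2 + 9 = (a + 3)*(a^3 - 3*a^2 - a + 3) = (a + 1)*(a + 3)*(a^2 - 4*a + 3) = (a - 1)*(a + 1)*(a + 3)*(a - 3)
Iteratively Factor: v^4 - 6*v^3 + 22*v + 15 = (v + 1)*(v^3 - 7*v^2 + 7*v + 15) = (v - 3)*(v + 1)*(v^2 - 4*v - 5) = (v - 5)*(v - 3)*(v + 1)*(v + 1)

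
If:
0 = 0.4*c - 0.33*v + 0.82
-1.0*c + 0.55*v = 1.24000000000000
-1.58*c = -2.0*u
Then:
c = 0.38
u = 0.30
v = 2.95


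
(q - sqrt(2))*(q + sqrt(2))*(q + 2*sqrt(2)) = q^3 + 2*sqrt(2)*q^2 - 2*q - 4*sqrt(2)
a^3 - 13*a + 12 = (a - 3)*(a - 1)*(a + 4)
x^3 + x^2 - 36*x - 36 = (x - 6)*(x + 1)*(x + 6)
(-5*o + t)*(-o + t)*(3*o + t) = 15*o^3 - 13*o^2*t - 3*o*t^2 + t^3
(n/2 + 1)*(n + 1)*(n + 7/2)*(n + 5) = n^4/2 + 23*n^3/4 + 45*n^2/2 + 139*n/4 + 35/2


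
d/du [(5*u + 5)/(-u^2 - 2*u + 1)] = 5*(-u^2 - 2*u + 2*(u + 1)^2 + 1)/(u^2 + 2*u - 1)^2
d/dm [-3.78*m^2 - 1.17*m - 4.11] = -7.56*m - 1.17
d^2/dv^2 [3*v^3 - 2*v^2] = 18*v - 4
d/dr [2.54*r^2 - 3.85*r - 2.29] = 5.08*r - 3.85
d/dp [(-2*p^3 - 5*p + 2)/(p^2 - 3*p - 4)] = (-2*p^4 + 12*p^3 + 29*p^2 - 4*p + 26)/(p^4 - 6*p^3 + p^2 + 24*p + 16)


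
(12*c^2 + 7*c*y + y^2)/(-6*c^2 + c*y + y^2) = (4*c + y)/(-2*c + y)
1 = 1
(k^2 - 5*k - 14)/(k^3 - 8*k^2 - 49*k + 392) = (k + 2)/(k^2 - k - 56)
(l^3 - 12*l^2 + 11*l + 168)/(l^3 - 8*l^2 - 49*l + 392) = (l + 3)/(l + 7)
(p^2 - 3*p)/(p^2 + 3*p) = (p - 3)/(p + 3)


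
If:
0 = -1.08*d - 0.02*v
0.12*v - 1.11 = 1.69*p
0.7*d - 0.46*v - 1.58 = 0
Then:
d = 0.06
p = -0.89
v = -3.34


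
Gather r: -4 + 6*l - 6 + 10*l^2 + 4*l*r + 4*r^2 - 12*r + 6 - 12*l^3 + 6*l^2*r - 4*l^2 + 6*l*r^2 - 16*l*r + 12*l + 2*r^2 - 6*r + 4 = -12*l^3 + 6*l^2 + 18*l + r^2*(6*l + 6) + r*(6*l^2 - 12*l - 18)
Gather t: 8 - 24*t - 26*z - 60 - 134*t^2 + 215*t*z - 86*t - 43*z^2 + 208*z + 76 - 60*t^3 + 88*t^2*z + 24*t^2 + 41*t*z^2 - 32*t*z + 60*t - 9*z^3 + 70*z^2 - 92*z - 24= -60*t^3 + t^2*(88*z - 110) + t*(41*z^2 + 183*z - 50) - 9*z^3 + 27*z^2 + 90*z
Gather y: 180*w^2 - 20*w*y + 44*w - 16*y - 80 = 180*w^2 + 44*w + y*(-20*w - 16) - 80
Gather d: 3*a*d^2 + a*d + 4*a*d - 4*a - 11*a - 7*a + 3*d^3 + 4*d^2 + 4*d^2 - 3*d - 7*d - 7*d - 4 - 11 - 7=-22*a + 3*d^3 + d^2*(3*a + 8) + d*(5*a - 17) - 22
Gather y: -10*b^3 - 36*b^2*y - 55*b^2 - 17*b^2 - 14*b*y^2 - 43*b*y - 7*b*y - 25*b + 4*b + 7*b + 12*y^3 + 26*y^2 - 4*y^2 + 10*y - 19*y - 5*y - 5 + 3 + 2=-10*b^3 - 72*b^2 - 14*b + 12*y^3 + y^2*(22 - 14*b) + y*(-36*b^2 - 50*b - 14)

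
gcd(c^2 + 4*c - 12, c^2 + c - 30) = c + 6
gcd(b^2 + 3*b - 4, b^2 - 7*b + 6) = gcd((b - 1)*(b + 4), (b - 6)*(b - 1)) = b - 1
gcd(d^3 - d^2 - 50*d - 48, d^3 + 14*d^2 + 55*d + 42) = d^2 + 7*d + 6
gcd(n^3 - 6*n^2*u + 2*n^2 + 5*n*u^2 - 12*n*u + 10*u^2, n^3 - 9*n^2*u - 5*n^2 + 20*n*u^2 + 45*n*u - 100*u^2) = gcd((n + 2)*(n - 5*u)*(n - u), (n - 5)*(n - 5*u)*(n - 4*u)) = -n + 5*u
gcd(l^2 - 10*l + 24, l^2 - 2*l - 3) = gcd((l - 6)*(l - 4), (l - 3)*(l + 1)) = 1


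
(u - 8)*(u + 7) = u^2 - u - 56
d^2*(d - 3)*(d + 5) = d^4 + 2*d^3 - 15*d^2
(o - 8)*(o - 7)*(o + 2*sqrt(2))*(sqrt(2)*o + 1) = sqrt(2)*o^4 - 15*sqrt(2)*o^3 + 5*o^3 - 75*o^2 + 58*sqrt(2)*o^2 - 30*sqrt(2)*o + 280*o + 112*sqrt(2)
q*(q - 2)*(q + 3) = q^3 + q^2 - 6*q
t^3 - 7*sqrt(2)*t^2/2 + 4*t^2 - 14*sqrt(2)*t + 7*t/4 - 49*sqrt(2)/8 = (t + 1/2)*(t + 7/2)*(t - 7*sqrt(2)/2)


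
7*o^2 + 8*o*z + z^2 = (o + z)*(7*o + z)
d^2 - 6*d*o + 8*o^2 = (d - 4*o)*(d - 2*o)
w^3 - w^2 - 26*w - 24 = (w - 6)*(w + 1)*(w + 4)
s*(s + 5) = s^2 + 5*s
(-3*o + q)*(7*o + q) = -21*o^2 + 4*o*q + q^2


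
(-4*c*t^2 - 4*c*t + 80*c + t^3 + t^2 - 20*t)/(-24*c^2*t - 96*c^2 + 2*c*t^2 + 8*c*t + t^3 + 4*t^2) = (t^2 + t - 20)/(6*c*t + 24*c + t^2 + 4*t)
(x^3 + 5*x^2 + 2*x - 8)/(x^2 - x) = x + 6 + 8/x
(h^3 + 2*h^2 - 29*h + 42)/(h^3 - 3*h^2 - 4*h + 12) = (h + 7)/(h + 2)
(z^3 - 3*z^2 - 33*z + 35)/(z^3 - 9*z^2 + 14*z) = (z^2 + 4*z - 5)/(z*(z - 2))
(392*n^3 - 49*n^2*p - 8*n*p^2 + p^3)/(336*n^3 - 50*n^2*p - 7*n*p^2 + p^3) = (-7*n + p)/(-6*n + p)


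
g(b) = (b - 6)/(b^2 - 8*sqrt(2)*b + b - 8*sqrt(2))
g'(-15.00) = 0.00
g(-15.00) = -0.06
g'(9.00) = -0.09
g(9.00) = -0.13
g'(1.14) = -0.13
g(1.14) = 0.22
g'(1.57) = -0.09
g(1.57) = 0.18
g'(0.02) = -0.55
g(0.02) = 0.52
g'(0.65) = -0.21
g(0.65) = 0.30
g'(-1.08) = -88.83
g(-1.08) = -7.14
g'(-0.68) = -5.55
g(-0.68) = 1.74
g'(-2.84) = -0.17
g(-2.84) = -0.34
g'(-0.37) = -1.44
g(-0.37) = 0.87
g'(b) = (b - 6)*(-2*b - 1 + 8*sqrt(2))/(b^2 - 8*sqrt(2)*b + b - 8*sqrt(2))^2 + 1/(b^2 - 8*sqrt(2)*b + b - 8*sqrt(2)) = (b^2 - 8*sqrt(2)*b + b - (b - 6)*(2*b - 8*sqrt(2) + 1) - 8*sqrt(2))/(b^2 - 8*sqrt(2)*b + b - 8*sqrt(2))^2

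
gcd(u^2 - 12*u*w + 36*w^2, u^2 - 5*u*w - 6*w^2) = u - 6*w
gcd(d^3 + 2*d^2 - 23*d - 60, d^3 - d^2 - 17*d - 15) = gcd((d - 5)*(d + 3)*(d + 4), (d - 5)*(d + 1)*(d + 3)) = d^2 - 2*d - 15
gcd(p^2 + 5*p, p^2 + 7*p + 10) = p + 5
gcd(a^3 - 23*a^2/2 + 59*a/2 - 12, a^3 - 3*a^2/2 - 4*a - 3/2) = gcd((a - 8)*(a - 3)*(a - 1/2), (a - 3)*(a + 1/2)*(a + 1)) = a - 3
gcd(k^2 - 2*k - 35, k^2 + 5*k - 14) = 1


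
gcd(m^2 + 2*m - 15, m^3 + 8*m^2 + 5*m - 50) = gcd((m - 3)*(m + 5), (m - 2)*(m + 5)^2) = m + 5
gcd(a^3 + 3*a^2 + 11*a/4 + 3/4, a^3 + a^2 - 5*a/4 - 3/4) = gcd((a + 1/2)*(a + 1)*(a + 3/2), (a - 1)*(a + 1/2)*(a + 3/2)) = a^2 + 2*a + 3/4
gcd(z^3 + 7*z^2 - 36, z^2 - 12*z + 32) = 1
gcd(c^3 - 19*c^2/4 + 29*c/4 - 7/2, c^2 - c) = c - 1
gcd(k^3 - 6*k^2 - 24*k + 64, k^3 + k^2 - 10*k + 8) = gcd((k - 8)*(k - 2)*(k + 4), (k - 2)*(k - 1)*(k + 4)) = k^2 + 2*k - 8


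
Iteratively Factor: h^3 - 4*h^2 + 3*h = (h)*(h^2 - 4*h + 3) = h*(h - 1)*(h - 3)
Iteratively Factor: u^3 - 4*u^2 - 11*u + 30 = (u - 5)*(u^2 + u - 6) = (u - 5)*(u - 2)*(u + 3)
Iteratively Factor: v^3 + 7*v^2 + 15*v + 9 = (v + 3)*(v^2 + 4*v + 3) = (v + 1)*(v + 3)*(v + 3)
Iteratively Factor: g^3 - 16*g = (g - 4)*(g^2 + 4*g) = g*(g - 4)*(g + 4)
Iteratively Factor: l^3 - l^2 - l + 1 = (l - 1)*(l^2 - 1) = (l - 1)*(l + 1)*(l - 1)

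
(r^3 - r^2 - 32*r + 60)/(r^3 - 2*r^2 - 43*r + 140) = (r^2 + 4*r - 12)/(r^2 + 3*r - 28)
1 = 1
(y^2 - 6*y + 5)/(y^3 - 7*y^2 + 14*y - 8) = (y - 5)/(y^2 - 6*y + 8)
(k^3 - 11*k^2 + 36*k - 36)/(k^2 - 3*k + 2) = (k^2 - 9*k + 18)/(k - 1)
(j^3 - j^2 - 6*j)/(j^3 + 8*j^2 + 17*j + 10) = j*(j - 3)/(j^2 + 6*j + 5)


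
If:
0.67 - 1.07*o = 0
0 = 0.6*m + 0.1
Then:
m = -0.17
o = 0.63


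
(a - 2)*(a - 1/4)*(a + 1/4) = a^3 - 2*a^2 - a/16 + 1/8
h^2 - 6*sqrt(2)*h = h*(h - 6*sqrt(2))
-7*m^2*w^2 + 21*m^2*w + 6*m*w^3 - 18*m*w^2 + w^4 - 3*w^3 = w*(-m + w)*(7*m + w)*(w - 3)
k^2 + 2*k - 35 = (k - 5)*(k + 7)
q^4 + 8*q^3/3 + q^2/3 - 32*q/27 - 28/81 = (q - 2/3)*(q + 1/3)*(q + 2/3)*(q + 7/3)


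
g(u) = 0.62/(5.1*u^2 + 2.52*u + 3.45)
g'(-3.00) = 0.01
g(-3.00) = 0.01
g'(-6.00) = 0.00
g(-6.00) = 0.00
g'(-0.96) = 0.14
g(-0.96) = 0.11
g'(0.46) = -0.14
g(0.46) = 0.11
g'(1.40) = -0.04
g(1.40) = 0.04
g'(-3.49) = 0.01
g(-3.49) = 0.01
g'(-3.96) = 0.00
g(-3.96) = 0.01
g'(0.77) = -0.09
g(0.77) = 0.07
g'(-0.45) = 0.11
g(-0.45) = 0.19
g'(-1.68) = 0.05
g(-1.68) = 0.05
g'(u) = 0.62*(-10.2*u - 2.52)/(5.1*u^2 + 2.52*u + 3.45)^2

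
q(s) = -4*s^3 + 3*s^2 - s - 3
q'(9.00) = -919.00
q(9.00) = -2685.00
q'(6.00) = -397.00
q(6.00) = -765.00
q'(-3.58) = -176.28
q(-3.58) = 222.56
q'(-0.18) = -2.47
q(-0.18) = -2.70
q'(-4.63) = -286.02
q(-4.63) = 462.95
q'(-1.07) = -21.16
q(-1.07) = 6.40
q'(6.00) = -397.00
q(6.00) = -765.00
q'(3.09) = -97.04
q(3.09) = -95.46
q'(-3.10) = -134.92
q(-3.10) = 148.09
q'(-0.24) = -3.13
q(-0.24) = -2.53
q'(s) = -12*s^2 + 6*s - 1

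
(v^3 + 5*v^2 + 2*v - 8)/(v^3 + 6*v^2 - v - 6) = (v^2 + 6*v + 8)/(v^2 + 7*v + 6)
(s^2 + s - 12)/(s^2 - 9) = (s + 4)/(s + 3)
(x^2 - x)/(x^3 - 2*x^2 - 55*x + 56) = x/(x^2 - x - 56)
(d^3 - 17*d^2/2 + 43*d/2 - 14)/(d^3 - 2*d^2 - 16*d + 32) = (2*d^2 - 9*d + 7)/(2*(d^2 + 2*d - 8))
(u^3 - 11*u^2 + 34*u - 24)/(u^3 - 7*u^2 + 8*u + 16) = (u^2 - 7*u + 6)/(u^2 - 3*u - 4)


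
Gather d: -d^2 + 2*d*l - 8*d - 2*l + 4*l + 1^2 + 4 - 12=-d^2 + d*(2*l - 8) + 2*l - 7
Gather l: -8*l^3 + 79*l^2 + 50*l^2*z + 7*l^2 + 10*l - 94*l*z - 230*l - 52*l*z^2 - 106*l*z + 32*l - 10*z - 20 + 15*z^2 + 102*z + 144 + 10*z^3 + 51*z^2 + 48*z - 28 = -8*l^3 + l^2*(50*z + 86) + l*(-52*z^2 - 200*z - 188) + 10*z^3 + 66*z^2 + 140*z + 96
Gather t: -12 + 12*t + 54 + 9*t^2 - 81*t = 9*t^2 - 69*t + 42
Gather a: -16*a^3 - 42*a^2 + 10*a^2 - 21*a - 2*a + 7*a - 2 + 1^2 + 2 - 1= -16*a^3 - 32*a^2 - 16*a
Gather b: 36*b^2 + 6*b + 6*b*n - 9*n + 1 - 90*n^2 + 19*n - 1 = 36*b^2 + b*(6*n + 6) - 90*n^2 + 10*n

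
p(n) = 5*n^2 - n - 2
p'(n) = 10*n - 1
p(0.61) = -0.75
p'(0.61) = 5.10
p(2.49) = 26.51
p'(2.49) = 23.90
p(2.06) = 17.16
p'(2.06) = 19.60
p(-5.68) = 164.99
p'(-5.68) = -57.80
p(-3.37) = 58.15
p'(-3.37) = -34.70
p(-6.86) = 240.16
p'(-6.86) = -69.60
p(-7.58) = 292.86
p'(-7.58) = -76.80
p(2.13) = 18.55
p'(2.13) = 20.30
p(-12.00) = 730.00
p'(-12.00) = -121.00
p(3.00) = 40.00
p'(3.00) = 29.00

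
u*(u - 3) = u^2 - 3*u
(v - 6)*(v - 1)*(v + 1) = v^3 - 6*v^2 - v + 6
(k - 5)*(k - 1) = k^2 - 6*k + 5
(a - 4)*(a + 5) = a^2 + a - 20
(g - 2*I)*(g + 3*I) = g^2 + I*g + 6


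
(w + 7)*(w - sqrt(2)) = w^2 - sqrt(2)*w + 7*w - 7*sqrt(2)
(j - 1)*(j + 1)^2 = j^3 + j^2 - j - 1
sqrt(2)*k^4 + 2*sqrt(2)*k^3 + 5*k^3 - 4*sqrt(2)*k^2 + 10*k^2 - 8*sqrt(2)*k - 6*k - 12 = (k + 2)*(k - sqrt(2))*(k + 3*sqrt(2))*(sqrt(2)*k + 1)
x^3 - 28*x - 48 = (x - 6)*(x + 2)*(x + 4)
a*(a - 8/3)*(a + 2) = a^3 - 2*a^2/3 - 16*a/3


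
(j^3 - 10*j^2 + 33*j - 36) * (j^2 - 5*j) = j^5 - 15*j^4 + 83*j^3 - 201*j^2 + 180*j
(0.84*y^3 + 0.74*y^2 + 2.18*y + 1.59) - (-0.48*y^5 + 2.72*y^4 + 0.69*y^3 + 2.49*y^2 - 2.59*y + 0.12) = 0.48*y^5 - 2.72*y^4 + 0.15*y^3 - 1.75*y^2 + 4.77*y + 1.47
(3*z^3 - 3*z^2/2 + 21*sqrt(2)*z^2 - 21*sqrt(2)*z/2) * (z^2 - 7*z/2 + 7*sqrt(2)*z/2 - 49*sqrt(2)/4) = 3*z^5 - 12*z^4 + 63*sqrt(2)*z^4/2 - 126*sqrt(2)*z^3 + 609*z^3/4 - 588*z^2 + 441*sqrt(2)*z^2/8 + 1029*z/4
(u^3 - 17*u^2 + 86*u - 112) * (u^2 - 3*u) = u^5 - 20*u^4 + 137*u^3 - 370*u^2 + 336*u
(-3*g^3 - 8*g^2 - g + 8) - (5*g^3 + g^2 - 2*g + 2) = -8*g^3 - 9*g^2 + g + 6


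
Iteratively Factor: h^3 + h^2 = (h + 1)*(h^2) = h*(h + 1)*(h)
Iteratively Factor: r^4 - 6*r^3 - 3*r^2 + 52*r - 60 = (r - 2)*(r^3 - 4*r^2 - 11*r + 30) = (r - 2)^2*(r^2 - 2*r - 15) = (r - 2)^2*(r + 3)*(r - 5)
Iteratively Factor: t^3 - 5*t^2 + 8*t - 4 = (t - 2)*(t^2 - 3*t + 2) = (t - 2)*(t - 1)*(t - 2)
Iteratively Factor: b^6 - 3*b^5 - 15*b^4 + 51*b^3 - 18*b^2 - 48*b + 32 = (b - 2)*(b^5 - b^4 - 17*b^3 + 17*b^2 + 16*b - 16) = (b - 2)*(b - 1)*(b^4 - 17*b^2 + 16) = (b - 2)*(b - 1)*(b + 1)*(b^3 - b^2 - 16*b + 16) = (b - 2)*(b - 1)*(b + 1)*(b + 4)*(b^2 - 5*b + 4) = (b - 2)*(b - 1)^2*(b + 1)*(b + 4)*(b - 4)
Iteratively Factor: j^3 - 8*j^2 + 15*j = (j - 3)*(j^2 - 5*j) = (j - 5)*(j - 3)*(j)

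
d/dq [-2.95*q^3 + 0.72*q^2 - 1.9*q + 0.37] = -8.85*q^2 + 1.44*q - 1.9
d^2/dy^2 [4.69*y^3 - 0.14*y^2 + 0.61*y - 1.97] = 28.14*y - 0.28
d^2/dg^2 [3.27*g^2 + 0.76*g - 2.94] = 6.54000000000000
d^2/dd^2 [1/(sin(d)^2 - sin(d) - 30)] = (4*sin(d)^4 - 3*sin(d)^3 + 115*sin(d)^2 - 24*sin(d) - 62)/(sin(d) + cos(d)^2 + 29)^3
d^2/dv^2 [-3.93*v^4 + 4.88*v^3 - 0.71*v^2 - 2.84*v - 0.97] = -47.16*v^2 + 29.28*v - 1.42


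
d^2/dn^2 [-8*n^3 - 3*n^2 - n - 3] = -48*n - 6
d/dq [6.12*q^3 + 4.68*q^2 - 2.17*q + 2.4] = 18.36*q^2 + 9.36*q - 2.17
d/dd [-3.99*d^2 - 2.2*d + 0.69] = -7.98*d - 2.2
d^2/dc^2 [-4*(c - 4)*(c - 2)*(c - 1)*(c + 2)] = 24*c*(5 - 2*c)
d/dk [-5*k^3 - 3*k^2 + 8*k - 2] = -15*k^2 - 6*k + 8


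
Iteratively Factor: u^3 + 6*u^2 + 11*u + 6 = (u + 2)*(u^2 + 4*u + 3) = (u + 1)*(u + 2)*(u + 3)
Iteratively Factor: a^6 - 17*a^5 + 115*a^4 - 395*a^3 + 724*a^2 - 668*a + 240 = (a - 4)*(a^5 - 13*a^4 + 63*a^3 - 143*a^2 + 152*a - 60) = (a - 4)*(a - 2)*(a^4 - 11*a^3 + 41*a^2 - 61*a + 30) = (a - 4)*(a - 2)*(a - 1)*(a^3 - 10*a^2 + 31*a - 30) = (a - 4)*(a - 2)^2*(a - 1)*(a^2 - 8*a + 15) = (a - 5)*(a - 4)*(a - 2)^2*(a - 1)*(a - 3)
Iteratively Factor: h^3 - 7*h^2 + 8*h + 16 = (h - 4)*(h^2 - 3*h - 4) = (h - 4)*(h + 1)*(h - 4)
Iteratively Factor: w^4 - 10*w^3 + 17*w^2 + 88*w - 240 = (w + 3)*(w^3 - 13*w^2 + 56*w - 80) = (w - 4)*(w + 3)*(w^2 - 9*w + 20) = (w - 5)*(w - 4)*(w + 3)*(w - 4)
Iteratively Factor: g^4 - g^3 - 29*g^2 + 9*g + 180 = (g + 4)*(g^3 - 5*g^2 - 9*g + 45) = (g - 3)*(g + 4)*(g^2 - 2*g - 15) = (g - 5)*(g - 3)*(g + 4)*(g + 3)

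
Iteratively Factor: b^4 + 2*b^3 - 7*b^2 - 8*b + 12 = (b + 3)*(b^3 - b^2 - 4*b + 4) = (b - 1)*(b + 3)*(b^2 - 4) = (b - 1)*(b + 2)*(b + 3)*(b - 2)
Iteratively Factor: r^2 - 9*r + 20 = (r - 5)*(r - 4)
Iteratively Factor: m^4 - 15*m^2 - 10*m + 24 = (m - 4)*(m^3 + 4*m^2 + m - 6) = (m - 4)*(m - 1)*(m^2 + 5*m + 6) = (m - 4)*(m - 1)*(m + 2)*(m + 3)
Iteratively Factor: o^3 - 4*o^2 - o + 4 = (o - 1)*(o^2 - 3*o - 4) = (o - 1)*(o + 1)*(o - 4)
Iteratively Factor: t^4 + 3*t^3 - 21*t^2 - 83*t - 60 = (t + 3)*(t^3 - 21*t - 20) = (t + 1)*(t + 3)*(t^2 - t - 20) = (t + 1)*(t + 3)*(t + 4)*(t - 5)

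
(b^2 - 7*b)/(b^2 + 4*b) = (b - 7)/(b + 4)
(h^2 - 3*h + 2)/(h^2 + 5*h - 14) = (h - 1)/(h + 7)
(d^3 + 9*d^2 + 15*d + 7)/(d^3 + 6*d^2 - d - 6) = (d^2 + 8*d + 7)/(d^2 + 5*d - 6)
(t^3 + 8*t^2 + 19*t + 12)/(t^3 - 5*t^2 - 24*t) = (t^2 + 5*t + 4)/(t*(t - 8))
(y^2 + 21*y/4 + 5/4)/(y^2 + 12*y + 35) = (y + 1/4)/(y + 7)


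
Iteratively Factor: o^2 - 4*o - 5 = (o + 1)*(o - 5)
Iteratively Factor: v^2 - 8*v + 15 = (v - 3)*(v - 5)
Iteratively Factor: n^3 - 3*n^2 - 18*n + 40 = (n - 5)*(n^2 + 2*n - 8) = (n - 5)*(n - 2)*(n + 4)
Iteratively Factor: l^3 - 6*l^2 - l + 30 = (l - 3)*(l^2 - 3*l - 10) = (l - 5)*(l - 3)*(l + 2)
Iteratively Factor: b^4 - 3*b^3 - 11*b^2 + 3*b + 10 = (b - 5)*(b^3 + 2*b^2 - b - 2) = (b - 5)*(b + 2)*(b^2 - 1) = (b - 5)*(b + 1)*(b + 2)*(b - 1)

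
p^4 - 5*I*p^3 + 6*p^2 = p^2*(p - 6*I)*(p + I)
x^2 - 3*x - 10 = (x - 5)*(x + 2)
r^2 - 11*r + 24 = (r - 8)*(r - 3)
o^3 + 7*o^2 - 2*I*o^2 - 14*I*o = o*(o + 7)*(o - 2*I)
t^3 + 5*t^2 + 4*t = t*(t + 1)*(t + 4)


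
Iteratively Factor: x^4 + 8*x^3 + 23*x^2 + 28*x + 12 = (x + 2)*(x^3 + 6*x^2 + 11*x + 6) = (x + 1)*(x + 2)*(x^2 + 5*x + 6) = (x + 1)*(x + 2)^2*(x + 3)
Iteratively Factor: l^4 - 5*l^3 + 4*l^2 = (l)*(l^3 - 5*l^2 + 4*l) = l^2*(l^2 - 5*l + 4) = l^2*(l - 1)*(l - 4)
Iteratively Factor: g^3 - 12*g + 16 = (g - 2)*(g^2 + 2*g - 8) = (g - 2)^2*(g + 4)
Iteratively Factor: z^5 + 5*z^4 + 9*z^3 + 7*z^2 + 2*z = (z + 1)*(z^4 + 4*z^3 + 5*z^2 + 2*z) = z*(z + 1)*(z^3 + 4*z^2 + 5*z + 2) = z*(z + 1)^2*(z^2 + 3*z + 2) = z*(z + 1)^2*(z + 2)*(z + 1)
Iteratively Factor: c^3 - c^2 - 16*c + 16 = (c - 1)*(c^2 - 16) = (c - 4)*(c - 1)*(c + 4)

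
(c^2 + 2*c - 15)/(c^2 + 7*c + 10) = (c - 3)/(c + 2)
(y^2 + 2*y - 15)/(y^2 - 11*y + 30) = (y^2 + 2*y - 15)/(y^2 - 11*y + 30)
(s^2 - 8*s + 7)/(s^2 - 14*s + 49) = (s - 1)/(s - 7)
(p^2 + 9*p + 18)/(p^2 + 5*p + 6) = (p + 6)/(p + 2)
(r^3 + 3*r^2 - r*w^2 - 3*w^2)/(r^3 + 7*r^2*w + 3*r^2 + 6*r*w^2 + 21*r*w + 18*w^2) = (r - w)/(r + 6*w)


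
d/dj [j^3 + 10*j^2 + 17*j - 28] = 3*j^2 + 20*j + 17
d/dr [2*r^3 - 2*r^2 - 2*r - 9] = 6*r^2 - 4*r - 2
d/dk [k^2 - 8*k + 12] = 2*k - 8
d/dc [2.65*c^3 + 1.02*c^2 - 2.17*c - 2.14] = 7.95*c^2 + 2.04*c - 2.17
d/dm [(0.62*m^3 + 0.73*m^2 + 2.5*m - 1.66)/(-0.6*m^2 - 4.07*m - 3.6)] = (-0.372*m^4 - 5.0468*m^3 - 8.1671*m^2 - 7.248*m - 15.7562)/(0.36*m^4 + 4.884*m^3 + 20.8849*m^2 + 29.304*m + 12.96)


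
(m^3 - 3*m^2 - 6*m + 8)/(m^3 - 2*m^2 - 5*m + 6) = (m - 4)/(m - 3)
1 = 1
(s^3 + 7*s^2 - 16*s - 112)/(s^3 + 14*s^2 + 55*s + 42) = (s^2 - 16)/(s^2 + 7*s + 6)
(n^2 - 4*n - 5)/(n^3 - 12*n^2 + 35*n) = (n + 1)/(n*(n - 7))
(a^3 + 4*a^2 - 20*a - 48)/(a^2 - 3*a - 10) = (a^2 + 2*a - 24)/(a - 5)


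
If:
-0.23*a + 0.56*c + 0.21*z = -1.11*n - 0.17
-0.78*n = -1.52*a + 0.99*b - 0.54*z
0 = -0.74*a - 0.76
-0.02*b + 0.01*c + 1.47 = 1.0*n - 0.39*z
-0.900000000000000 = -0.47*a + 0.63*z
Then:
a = -1.03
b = -3.30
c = -1.23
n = 0.67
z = -2.19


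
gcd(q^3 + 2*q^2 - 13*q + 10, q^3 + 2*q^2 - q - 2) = q - 1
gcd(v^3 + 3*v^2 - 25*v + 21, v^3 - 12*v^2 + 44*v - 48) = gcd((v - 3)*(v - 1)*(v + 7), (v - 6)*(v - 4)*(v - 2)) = 1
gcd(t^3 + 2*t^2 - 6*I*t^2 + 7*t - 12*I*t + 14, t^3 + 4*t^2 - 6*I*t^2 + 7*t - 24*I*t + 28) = t^2 - 6*I*t + 7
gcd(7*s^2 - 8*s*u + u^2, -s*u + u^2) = s - u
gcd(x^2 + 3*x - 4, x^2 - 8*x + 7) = x - 1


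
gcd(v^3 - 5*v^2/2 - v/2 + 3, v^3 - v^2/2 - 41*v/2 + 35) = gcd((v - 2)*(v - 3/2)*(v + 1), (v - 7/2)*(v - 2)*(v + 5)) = v - 2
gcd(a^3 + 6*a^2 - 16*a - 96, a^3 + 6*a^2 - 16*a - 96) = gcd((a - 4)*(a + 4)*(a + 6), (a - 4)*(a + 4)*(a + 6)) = a^3 + 6*a^2 - 16*a - 96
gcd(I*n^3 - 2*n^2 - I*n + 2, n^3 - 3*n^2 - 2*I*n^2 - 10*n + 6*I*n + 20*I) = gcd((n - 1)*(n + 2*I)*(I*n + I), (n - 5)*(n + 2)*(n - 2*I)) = 1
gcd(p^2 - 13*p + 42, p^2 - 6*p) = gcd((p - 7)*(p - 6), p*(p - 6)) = p - 6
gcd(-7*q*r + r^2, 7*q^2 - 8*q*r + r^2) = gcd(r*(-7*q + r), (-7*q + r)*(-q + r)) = 7*q - r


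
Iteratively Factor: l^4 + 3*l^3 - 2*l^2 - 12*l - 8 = (l - 2)*(l^3 + 5*l^2 + 8*l + 4) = (l - 2)*(l + 2)*(l^2 + 3*l + 2) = (l - 2)*(l + 2)^2*(l + 1)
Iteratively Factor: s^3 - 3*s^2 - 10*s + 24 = (s - 2)*(s^2 - s - 12) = (s - 2)*(s + 3)*(s - 4)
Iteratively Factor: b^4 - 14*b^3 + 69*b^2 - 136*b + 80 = (b - 1)*(b^3 - 13*b^2 + 56*b - 80) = (b - 5)*(b - 1)*(b^2 - 8*b + 16) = (b - 5)*(b - 4)*(b - 1)*(b - 4)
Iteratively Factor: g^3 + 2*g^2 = (g)*(g^2 + 2*g) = g^2*(g + 2)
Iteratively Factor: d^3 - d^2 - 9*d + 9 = (d - 3)*(d^2 + 2*d - 3) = (d - 3)*(d - 1)*(d + 3)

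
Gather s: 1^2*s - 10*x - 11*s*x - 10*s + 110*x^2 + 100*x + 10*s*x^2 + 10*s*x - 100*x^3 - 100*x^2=s*(10*x^2 - x - 9) - 100*x^3 + 10*x^2 + 90*x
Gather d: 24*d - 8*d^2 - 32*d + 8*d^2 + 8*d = 0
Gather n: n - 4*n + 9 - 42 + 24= -3*n - 9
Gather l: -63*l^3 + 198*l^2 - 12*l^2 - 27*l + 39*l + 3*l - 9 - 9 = -63*l^3 + 186*l^2 + 15*l - 18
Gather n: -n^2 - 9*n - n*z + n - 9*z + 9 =-n^2 + n*(-z - 8) - 9*z + 9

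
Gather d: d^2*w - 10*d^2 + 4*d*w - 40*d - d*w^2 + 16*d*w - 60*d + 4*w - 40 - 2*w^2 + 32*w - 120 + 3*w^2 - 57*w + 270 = d^2*(w - 10) + d*(-w^2 + 20*w - 100) + w^2 - 21*w + 110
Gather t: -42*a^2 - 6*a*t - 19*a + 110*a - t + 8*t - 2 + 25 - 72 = -42*a^2 + 91*a + t*(7 - 6*a) - 49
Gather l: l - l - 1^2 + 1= 0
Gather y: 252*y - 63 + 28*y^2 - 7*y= 28*y^2 + 245*y - 63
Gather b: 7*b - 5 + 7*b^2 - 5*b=7*b^2 + 2*b - 5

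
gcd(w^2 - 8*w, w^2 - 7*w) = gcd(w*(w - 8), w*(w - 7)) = w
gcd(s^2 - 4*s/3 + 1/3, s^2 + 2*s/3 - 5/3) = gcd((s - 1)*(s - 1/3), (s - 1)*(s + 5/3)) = s - 1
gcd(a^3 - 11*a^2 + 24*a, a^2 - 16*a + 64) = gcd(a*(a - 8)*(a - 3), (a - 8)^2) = a - 8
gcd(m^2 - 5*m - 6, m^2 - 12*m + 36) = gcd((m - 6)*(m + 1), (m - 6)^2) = m - 6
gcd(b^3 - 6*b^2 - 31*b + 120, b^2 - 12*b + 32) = b - 8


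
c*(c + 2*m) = c^2 + 2*c*m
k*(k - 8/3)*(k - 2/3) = k^3 - 10*k^2/3 + 16*k/9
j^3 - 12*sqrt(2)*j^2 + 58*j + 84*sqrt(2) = (j - 7*sqrt(2))*(j - 6*sqrt(2))*(j + sqrt(2))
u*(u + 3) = u^2 + 3*u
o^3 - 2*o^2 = o^2*(o - 2)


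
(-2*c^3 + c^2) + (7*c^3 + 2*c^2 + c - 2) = 5*c^3 + 3*c^2 + c - 2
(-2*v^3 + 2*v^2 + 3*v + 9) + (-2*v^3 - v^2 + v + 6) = -4*v^3 + v^2 + 4*v + 15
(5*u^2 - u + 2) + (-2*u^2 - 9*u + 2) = 3*u^2 - 10*u + 4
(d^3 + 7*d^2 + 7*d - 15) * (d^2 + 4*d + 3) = d^5 + 11*d^4 + 38*d^3 + 34*d^2 - 39*d - 45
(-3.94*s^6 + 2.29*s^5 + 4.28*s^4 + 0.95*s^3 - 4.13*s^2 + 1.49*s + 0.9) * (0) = 0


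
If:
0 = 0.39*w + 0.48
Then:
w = -1.23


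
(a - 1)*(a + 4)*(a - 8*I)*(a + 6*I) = a^4 + 3*a^3 - 2*I*a^3 + 44*a^2 - 6*I*a^2 + 144*a + 8*I*a - 192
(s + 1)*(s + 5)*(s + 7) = s^3 + 13*s^2 + 47*s + 35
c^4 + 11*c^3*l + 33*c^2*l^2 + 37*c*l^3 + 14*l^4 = (c + l)^2*(c + 2*l)*(c + 7*l)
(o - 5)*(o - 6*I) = o^2 - 5*o - 6*I*o + 30*I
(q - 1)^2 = q^2 - 2*q + 1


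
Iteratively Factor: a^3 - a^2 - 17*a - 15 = (a + 3)*(a^2 - 4*a - 5) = (a - 5)*(a + 3)*(a + 1)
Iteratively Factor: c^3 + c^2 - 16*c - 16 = (c + 4)*(c^2 - 3*c - 4) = (c - 4)*(c + 4)*(c + 1)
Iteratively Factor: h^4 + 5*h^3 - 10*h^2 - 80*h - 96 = (h - 4)*(h^3 + 9*h^2 + 26*h + 24) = (h - 4)*(h + 2)*(h^2 + 7*h + 12) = (h - 4)*(h + 2)*(h + 3)*(h + 4)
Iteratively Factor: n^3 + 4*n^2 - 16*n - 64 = (n - 4)*(n^2 + 8*n + 16) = (n - 4)*(n + 4)*(n + 4)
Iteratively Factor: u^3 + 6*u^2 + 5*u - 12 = (u + 3)*(u^2 + 3*u - 4) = (u - 1)*(u + 3)*(u + 4)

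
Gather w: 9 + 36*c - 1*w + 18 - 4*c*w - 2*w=36*c + w*(-4*c - 3) + 27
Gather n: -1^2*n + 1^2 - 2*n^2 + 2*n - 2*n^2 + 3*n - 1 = -4*n^2 + 4*n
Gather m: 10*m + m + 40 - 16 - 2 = 11*m + 22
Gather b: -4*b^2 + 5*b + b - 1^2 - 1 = -4*b^2 + 6*b - 2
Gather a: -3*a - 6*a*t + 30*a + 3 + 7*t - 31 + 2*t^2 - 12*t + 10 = a*(27 - 6*t) + 2*t^2 - 5*t - 18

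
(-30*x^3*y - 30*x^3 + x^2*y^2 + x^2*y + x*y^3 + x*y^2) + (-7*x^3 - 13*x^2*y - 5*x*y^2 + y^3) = -30*x^3*y - 37*x^3 + x^2*y^2 - 12*x^2*y + x*y^3 - 4*x*y^2 + y^3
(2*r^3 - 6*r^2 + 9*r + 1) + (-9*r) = 2*r^3 - 6*r^2 + 1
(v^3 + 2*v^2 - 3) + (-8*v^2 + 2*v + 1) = v^3 - 6*v^2 + 2*v - 2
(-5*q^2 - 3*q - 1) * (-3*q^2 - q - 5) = 15*q^4 + 14*q^3 + 31*q^2 + 16*q + 5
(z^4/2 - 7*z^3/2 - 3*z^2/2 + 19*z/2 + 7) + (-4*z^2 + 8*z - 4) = z^4/2 - 7*z^3/2 - 11*z^2/2 + 35*z/2 + 3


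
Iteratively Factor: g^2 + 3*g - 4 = (g - 1)*(g + 4)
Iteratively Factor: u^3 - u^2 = (u - 1)*(u^2) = u*(u - 1)*(u)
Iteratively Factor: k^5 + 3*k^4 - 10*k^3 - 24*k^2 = (k)*(k^4 + 3*k^3 - 10*k^2 - 24*k) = k*(k + 4)*(k^3 - k^2 - 6*k) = k^2*(k + 4)*(k^2 - k - 6) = k^2*(k - 3)*(k + 4)*(k + 2)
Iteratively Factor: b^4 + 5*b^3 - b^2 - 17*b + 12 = (b - 1)*(b^3 + 6*b^2 + 5*b - 12) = (b - 1)*(b + 4)*(b^2 + 2*b - 3) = (b - 1)^2*(b + 4)*(b + 3)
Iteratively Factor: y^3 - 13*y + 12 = (y - 3)*(y^2 + 3*y - 4) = (y - 3)*(y - 1)*(y + 4)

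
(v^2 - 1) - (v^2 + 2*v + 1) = -2*v - 2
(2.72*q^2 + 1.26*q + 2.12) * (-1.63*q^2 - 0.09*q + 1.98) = -4.4336*q^4 - 2.2986*q^3 + 1.8166*q^2 + 2.304*q + 4.1976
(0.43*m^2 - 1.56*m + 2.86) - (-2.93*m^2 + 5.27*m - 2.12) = 3.36*m^2 - 6.83*m + 4.98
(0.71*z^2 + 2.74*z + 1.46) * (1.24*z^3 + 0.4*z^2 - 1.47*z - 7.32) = 0.8804*z^5 + 3.6816*z^4 + 1.8627*z^3 - 8.641*z^2 - 22.203*z - 10.6872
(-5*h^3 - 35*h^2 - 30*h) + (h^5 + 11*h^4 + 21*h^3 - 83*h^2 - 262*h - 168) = h^5 + 11*h^4 + 16*h^3 - 118*h^2 - 292*h - 168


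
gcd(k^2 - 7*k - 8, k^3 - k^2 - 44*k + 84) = 1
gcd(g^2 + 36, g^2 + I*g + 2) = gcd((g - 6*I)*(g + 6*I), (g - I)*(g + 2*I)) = 1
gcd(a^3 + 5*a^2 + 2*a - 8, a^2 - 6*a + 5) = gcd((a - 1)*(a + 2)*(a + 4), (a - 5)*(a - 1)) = a - 1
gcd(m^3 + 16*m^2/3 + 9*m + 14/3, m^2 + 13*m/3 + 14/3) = m^2 + 13*m/3 + 14/3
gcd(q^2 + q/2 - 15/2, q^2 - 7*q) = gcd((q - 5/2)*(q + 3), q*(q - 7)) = 1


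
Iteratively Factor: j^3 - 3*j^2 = (j)*(j^2 - 3*j) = j^2*(j - 3)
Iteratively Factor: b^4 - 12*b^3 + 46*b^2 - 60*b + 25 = (b - 1)*(b^3 - 11*b^2 + 35*b - 25) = (b - 5)*(b - 1)*(b^2 - 6*b + 5) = (b - 5)*(b - 1)^2*(b - 5)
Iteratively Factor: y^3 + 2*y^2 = (y + 2)*(y^2) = y*(y + 2)*(y)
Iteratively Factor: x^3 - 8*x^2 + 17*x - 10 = (x - 2)*(x^2 - 6*x + 5) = (x - 5)*(x - 2)*(x - 1)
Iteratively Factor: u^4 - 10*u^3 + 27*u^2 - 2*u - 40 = (u - 2)*(u^3 - 8*u^2 + 11*u + 20) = (u - 2)*(u + 1)*(u^2 - 9*u + 20) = (u - 5)*(u - 2)*(u + 1)*(u - 4)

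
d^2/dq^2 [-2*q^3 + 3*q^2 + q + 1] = 6 - 12*q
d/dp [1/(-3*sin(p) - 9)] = cos(p)/(3*(sin(p) + 3)^2)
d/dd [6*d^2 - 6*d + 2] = 12*d - 6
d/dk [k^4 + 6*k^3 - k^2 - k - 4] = 4*k^3 + 18*k^2 - 2*k - 1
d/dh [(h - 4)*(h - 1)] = 2*h - 5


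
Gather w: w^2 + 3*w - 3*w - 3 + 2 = w^2 - 1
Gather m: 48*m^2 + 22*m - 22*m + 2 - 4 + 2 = 48*m^2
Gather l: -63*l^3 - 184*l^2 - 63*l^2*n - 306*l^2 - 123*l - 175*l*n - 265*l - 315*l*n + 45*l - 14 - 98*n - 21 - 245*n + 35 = -63*l^3 + l^2*(-63*n - 490) + l*(-490*n - 343) - 343*n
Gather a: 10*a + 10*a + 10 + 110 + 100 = 20*a + 220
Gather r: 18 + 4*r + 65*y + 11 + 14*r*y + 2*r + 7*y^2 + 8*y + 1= r*(14*y + 6) + 7*y^2 + 73*y + 30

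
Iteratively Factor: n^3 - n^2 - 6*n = (n - 3)*(n^2 + 2*n) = n*(n - 3)*(n + 2)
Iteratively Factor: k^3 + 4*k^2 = (k)*(k^2 + 4*k) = k*(k + 4)*(k)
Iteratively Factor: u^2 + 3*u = (u)*(u + 3)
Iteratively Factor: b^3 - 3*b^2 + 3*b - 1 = (b - 1)*(b^2 - 2*b + 1) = (b - 1)^2*(b - 1)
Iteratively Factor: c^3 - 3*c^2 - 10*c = (c)*(c^2 - 3*c - 10) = c*(c + 2)*(c - 5)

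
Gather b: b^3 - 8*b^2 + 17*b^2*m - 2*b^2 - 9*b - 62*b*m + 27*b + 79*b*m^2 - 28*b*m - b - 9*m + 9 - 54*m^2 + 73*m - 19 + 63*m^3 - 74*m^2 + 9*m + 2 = b^3 + b^2*(17*m - 10) + b*(79*m^2 - 90*m + 17) + 63*m^3 - 128*m^2 + 73*m - 8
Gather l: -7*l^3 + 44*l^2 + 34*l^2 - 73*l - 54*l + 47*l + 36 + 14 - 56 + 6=-7*l^3 + 78*l^2 - 80*l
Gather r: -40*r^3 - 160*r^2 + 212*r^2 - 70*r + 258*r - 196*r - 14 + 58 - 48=-40*r^3 + 52*r^2 - 8*r - 4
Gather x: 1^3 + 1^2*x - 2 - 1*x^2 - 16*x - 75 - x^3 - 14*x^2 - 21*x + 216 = -x^3 - 15*x^2 - 36*x + 140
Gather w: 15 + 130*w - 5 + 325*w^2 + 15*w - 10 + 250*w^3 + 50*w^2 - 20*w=250*w^3 + 375*w^2 + 125*w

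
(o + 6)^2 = o^2 + 12*o + 36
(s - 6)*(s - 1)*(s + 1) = s^3 - 6*s^2 - s + 6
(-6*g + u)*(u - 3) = -6*g*u + 18*g + u^2 - 3*u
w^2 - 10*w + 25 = (w - 5)^2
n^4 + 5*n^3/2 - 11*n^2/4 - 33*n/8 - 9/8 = (n - 3/2)*(n + 1/2)^2*(n + 3)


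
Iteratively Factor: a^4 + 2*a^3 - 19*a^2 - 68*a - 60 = (a + 3)*(a^3 - a^2 - 16*a - 20) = (a + 2)*(a + 3)*(a^2 - 3*a - 10) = (a - 5)*(a + 2)*(a + 3)*(a + 2)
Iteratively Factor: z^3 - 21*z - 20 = (z - 5)*(z^2 + 5*z + 4) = (z - 5)*(z + 4)*(z + 1)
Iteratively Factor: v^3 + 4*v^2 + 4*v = (v + 2)*(v^2 + 2*v) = (v + 2)^2*(v)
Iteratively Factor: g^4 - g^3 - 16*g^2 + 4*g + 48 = (g + 2)*(g^3 - 3*g^2 - 10*g + 24) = (g + 2)*(g + 3)*(g^2 - 6*g + 8) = (g - 4)*(g + 2)*(g + 3)*(g - 2)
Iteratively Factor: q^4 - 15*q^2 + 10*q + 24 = (q + 4)*(q^3 - 4*q^2 + q + 6) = (q + 1)*(q + 4)*(q^2 - 5*q + 6) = (q - 2)*(q + 1)*(q + 4)*(q - 3)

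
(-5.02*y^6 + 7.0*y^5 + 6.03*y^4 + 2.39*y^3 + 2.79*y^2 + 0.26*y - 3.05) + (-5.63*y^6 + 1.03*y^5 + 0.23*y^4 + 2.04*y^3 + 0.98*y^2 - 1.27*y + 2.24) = -10.65*y^6 + 8.03*y^5 + 6.26*y^4 + 4.43*y^3 + 3.77*y^2 - 1.01*y - 0.81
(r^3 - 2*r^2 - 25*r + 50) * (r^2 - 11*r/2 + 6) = r^5 - 15*r^4/2 - 8*r^3 + 351*r^2/2 - 425*r + 300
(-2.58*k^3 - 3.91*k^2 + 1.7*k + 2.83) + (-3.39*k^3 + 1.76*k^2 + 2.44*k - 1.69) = -5.97*k^3 - 2.15*k^2 + 4.14*k + 1.14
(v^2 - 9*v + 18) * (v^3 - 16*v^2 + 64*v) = v^5 - 25*v^4 + 226*v^3 - 864*v^2 + 1152*v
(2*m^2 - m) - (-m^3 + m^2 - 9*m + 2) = m^3 + m^2 + 8*m - 2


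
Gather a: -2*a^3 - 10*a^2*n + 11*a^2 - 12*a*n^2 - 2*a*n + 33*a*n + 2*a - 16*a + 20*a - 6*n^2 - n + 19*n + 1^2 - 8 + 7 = -2*a^3 + a^2*(11 - 10*n) + a*(-12*n^2 + 31*n + 6) - 6*n^2 + 18*n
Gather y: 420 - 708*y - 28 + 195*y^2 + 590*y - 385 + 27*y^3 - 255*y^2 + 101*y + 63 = 27*y^3 - 60*y^2 - 17*y + 70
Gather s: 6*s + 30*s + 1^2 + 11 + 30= 36*s + 42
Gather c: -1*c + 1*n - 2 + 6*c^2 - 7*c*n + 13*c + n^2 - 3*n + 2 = 6*c^2 + c*(12 - 7*n) + n^2 - 2*n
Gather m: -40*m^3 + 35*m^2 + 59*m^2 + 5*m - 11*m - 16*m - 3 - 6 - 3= -40*m^3 + 94*m^2 - 22*m - 12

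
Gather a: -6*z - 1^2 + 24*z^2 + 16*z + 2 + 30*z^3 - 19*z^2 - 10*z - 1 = 30*z^3 + 5*z^2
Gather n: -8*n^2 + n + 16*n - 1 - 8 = -8*n^2 + 17*n - 9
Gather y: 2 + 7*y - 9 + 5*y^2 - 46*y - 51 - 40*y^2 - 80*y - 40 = -35*y^2 - 119*y - 98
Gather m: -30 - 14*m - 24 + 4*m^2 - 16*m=4*m^2 - 30*m - 54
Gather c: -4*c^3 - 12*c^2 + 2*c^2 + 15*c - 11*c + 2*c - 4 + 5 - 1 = -4*c^3 - 10*c^2 + 6*c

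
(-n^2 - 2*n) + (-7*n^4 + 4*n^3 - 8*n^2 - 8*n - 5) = -7*n^4 + 4*n^3 - 9*n^2 - 10*n - 5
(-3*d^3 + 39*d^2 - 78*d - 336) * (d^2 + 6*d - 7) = -3*d^5 + 21*d^4 + 177*d^3 - 1077*d^2 - 1470*d + 2352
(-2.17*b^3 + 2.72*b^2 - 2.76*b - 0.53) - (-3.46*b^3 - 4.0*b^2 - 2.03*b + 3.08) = 1.29*b^3 + 6.72*b^2 - 0.73*b - 3.61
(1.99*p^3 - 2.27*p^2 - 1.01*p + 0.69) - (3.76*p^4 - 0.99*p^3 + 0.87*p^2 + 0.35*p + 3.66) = -3.76*p^4 + 2.98*p^3 - 3.14*p^2 - 1.36*p - 2.97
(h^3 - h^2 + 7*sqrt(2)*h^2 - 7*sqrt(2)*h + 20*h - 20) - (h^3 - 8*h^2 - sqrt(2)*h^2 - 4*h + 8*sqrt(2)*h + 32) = 7*h^2 + 8*sqrt(2)*h^2 - 15*sqrt(2)*h + 24*h - 52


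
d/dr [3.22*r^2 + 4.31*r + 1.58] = 6.44*r + 4.31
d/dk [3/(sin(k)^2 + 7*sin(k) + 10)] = -3*(2*sin(k) + 7)*cos(k)/(sin(k)^2 + 7*sin(k) + 10)^2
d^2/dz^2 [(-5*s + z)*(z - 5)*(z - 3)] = -10*s + 6*z - 16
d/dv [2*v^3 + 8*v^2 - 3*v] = 6*v^2 + 16*v - 3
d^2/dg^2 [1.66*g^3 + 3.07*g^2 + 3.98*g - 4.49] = 9.96*g + 6.14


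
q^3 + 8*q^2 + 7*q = q*(q + 1)*(q + 7)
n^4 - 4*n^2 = n^2*(n - 2)*(n + 2)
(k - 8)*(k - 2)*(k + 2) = k^3 - 8*k^2 - 4*k + 32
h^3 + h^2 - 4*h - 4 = (h - 2)*(h + 1)*(h + 2)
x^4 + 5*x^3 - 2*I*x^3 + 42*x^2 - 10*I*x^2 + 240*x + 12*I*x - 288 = (x - 1)*(x + 6)*(x - 8*I)*(x + 6*I)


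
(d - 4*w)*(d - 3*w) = d^2 - 7*d*w + 12*w^2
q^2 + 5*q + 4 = (q + 1)*(q + 4)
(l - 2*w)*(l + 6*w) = l^2 + 4*l*w - 12*w^2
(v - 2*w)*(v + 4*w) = v^2 + 2*v*w - 8*w^2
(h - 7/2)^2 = h^2 - 7*h + 49/4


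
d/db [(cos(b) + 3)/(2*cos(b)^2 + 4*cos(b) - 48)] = (cos(b)^2 + 6*cos(b) + 30)*sin(b)/(2*(cos(b)^2 + 2*cos(b) - 24)^2)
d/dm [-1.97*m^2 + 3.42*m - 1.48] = 3.42 - 3.94*m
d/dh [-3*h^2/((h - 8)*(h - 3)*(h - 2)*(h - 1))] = 6*h*(h^4 - 7*h^3 + 47*h - 48)/(h^8 - 28*h^7 + 314*h^6 - 1840*h^5 + 6209*h^4 - 12436*h^3 + 14500*h^2 - 9024*h + 2304)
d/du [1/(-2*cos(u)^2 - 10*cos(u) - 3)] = -2*(2*cos(u) + 5)*sin(u)/(10*cos(u) + cos(2*u) + 4)^2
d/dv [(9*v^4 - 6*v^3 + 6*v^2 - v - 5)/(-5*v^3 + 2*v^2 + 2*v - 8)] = (-45*v^6 + 36*v^5 + 72*v^4 - 322*v^3 + 83*v^2 - 76*v + 18)/(25*v^6 - 20*v^5 - 16*v^4 + 88*v^3 - 28*v^2 - 32*v + 64)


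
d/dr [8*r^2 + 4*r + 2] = 16*r + 4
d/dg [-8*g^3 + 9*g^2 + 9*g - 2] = -24*g^2 + 18*g + 9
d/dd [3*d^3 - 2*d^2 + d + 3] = 9*d^2 - 4*d + 1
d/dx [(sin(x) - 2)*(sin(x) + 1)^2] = -3*cos(x)^3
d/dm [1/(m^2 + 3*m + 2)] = (-2*m - 3)/(m^2 + 3*m + 2)^2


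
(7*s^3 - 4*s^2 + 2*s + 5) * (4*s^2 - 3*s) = 28*s^5 - 37*s^4 + 20*s^3 + 14*s^2 - 15*s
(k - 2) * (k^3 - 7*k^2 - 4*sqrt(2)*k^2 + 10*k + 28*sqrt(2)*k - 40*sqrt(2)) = k^4 - 9*k^3 - 4*sqrt(2)*k^3 + 24*k^2 + 36*sqrt(2)*k^2 - 96*sqrt(2)*k - 20*k + 80*sqrt(2)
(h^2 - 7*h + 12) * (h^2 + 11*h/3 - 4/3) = h^4 - 10*h^3/3 - 15*h^2 + 160*h/3 - 16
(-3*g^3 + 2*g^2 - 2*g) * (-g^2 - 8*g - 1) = 3*g^5 + 22*g^4 - 11*g^3 + 14*g^2 + 2*g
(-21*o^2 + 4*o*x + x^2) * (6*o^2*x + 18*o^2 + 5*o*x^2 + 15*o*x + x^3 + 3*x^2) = -126*o^4*x - 378*o^4 - 81*o^3*x^2 - 243*o^3*x + 5*o^2*x^3 + 15*o^2*x^2 + 9*o*x^4 + 27*o*x^3 + x^5 + 3*x^4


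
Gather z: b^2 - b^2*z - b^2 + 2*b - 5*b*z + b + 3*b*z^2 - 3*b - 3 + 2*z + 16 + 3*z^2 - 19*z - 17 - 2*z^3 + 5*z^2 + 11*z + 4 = -2*z^3 + z^2*(3*b + 8) + z*(-b^2 - 5*b - 6)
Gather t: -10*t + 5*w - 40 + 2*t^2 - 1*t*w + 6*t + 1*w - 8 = 2*t^2 + t*(-w - 4) + 6*w - 48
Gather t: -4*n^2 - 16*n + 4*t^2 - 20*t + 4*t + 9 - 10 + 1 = -4*n^2 - 16*n + 4*t^2 - 16*t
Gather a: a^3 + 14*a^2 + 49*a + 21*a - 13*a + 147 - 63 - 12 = a^3 + 14*a^2 + 57*a + 72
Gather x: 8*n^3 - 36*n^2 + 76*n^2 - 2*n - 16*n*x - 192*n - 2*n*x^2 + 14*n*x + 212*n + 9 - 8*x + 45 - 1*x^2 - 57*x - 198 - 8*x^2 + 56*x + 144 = 8*n^3 + 40*n^2 + 18*n + x^2*(-2*n - 9) + x*(-2*n - 9)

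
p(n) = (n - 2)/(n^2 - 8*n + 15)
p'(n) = (8 - 2*n)*(n - 2)/(n^2 - 8*n + 15)^2 + 1/(n^2 - 8*n + 15)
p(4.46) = -3.12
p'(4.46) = -4.91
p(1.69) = -0.07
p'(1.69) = 0.15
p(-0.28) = -0.13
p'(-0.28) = -0.01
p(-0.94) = -0.13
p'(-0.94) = -0.01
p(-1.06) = -0.12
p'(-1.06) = -0.01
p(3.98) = -1.98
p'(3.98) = -0.92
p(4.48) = -3.22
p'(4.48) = -5.32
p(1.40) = -0.10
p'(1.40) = 0.08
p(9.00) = 0.29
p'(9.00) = -0.08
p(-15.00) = -0.05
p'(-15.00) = 0.00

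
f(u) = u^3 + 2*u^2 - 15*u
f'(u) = 3*u^2 + 4*u - 15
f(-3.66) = 32.66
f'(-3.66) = 10.55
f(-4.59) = 14.28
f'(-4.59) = 29.84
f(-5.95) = -50.59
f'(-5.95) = 67.41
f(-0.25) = 3.86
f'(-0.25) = -15.81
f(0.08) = -1.19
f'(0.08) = -14.66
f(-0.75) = 11.95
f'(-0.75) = -16.31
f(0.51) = -7.00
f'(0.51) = -12.18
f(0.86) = -10.78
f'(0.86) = -9.34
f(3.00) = 0.00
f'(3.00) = 24.00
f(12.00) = 1836.00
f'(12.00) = 465.00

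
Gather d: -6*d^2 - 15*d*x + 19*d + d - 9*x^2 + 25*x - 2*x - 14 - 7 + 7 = -6*d^2 + d*(20 - 15*x) - 9*x^2 + 23*x - 14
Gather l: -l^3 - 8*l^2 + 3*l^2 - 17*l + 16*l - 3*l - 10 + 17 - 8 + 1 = -l^3 - 5*l^2 - 4*l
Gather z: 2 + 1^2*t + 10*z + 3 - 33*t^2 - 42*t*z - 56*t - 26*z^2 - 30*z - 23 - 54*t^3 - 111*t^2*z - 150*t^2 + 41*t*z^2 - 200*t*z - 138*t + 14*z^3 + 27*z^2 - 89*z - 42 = -54*t^3 - 183*t^2 - 193*t + 14*z^3 + z^2*(41*t + 1) + z*(-111*t^2 - 242*t - 109) - 60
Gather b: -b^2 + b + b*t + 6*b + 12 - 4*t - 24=-b^2 + b*(t + 7) - 4*t - 12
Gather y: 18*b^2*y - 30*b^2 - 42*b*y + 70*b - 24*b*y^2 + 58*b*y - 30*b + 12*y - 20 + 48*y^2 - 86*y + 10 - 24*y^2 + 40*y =-30*b^2 + 40*b + y^2*(24 - 24*b) + y*(18*b^2 + 16*b - 34) - 10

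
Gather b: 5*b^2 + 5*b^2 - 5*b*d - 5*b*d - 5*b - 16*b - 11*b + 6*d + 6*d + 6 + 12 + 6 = 10*b^2 + b*(-10*d - 32) + 12*d + 24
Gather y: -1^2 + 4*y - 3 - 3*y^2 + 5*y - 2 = -3*y^2 + 9*y - 6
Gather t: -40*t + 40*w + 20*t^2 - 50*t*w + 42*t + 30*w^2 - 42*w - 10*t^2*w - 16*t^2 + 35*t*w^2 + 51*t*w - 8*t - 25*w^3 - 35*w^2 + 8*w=t^2*(4 - 10*w) + t*(35*w^2 + w - 6) - 25*w^3 - 5*w^2 + 6*w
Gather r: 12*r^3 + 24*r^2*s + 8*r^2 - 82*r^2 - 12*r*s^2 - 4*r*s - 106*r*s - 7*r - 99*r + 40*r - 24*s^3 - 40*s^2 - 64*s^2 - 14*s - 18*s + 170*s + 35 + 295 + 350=12*r^3 + r^2*(24*s - 74) + r*(-12*s^2 - 110*s - 66) - 24*s^3 - 104*s^2 + 138*s + 680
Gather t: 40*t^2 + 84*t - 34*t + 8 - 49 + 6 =40*t^2 + 50*t - 35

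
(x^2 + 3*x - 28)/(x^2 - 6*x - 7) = (-x^2 - 3*x + 28)/(-x^2 + 6*x + 7)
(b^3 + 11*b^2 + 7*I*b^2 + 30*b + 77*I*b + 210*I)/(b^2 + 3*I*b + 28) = (b^2 + 11*b + 30)/(b - 4*I)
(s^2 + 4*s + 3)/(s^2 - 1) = (s + 3)/(s - 1)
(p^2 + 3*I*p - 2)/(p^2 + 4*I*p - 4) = (p + I)/(p + 2*I)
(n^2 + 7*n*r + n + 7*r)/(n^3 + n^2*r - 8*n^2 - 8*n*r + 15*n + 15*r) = (n^2 + 7*n*r + n + 7*r)/(n^3 + n^2*r - 8*n^2 - 8*n*r + 15*n + 15*r)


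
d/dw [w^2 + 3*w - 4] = 2*w + 3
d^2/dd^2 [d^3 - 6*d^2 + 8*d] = 6*d - 12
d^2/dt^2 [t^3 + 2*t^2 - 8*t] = 6*t + 4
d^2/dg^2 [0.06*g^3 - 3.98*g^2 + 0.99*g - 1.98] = 0.36*g - 7.96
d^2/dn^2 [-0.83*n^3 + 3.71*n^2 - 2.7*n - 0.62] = 7.42 - 4.98*n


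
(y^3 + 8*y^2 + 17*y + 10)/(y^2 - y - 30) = (y^2 + 3*y + 2)/(y - 6)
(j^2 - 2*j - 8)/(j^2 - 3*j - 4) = (j + 2)/(j + 1)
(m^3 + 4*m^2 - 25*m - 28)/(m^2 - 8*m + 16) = (m^2 + 8*m + 7)/(m - 4)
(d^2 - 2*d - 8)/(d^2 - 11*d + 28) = (d + 2)/(d - 7)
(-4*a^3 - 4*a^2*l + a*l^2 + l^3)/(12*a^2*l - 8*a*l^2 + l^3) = (-2*a^2 - 3*a*l - l^2)/(l*(6*a - l))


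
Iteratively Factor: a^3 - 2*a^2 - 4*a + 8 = (a + 2)*(a^2 - 4*a + 4) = (a - 2)*(a + 2)*(a - 2)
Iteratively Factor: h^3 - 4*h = (h)*(h^2 - 4) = h*(h + 2)*(h - 2)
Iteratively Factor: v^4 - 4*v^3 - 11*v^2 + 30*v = (v - 2)*(v^3 - 2*v^2 - 15*v) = (v - 2)*(v + 3)*(v^2 - 5*v) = (v - 5)*(v - 2)*(v + 3)*(v)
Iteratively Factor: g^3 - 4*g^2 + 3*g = (g - 3)*(g^2 - g) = (g - 3)*(g - 1)*(g)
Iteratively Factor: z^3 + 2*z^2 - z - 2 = (z - 1)*(z^2 + 3*z + 2) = (z - 1)*(z + 1)*(z + 2)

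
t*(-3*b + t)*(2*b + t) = -6*b^2*t - b*t^2 + t^3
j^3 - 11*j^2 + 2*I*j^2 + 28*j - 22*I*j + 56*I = (j - 7)*(j - 4)*(j + 2*I)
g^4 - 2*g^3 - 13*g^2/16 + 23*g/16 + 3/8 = (g - 2)*(g - 1)*(g + 1/4)*(g + 3/4)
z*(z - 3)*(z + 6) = z^3 + 3*z^2 - 18*z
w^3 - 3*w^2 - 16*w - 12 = (w - 6)*(w + 1)*(w + 2)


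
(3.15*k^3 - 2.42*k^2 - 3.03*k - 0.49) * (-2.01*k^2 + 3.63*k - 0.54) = -6.3315*k^5 + 16.2987*k^4 - 4.3953*k^3 - 8.7072*k^2 - 0.1425*k + 0.2646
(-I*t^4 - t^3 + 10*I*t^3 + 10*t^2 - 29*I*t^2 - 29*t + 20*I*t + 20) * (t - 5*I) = -I*t^5 - 6*t^4 + 10*I*t^4 + 60*t^3 - 24*I*t^3 - 174*t^2 - 30*I*t^2 + 120*t + 145*I*t - 100*I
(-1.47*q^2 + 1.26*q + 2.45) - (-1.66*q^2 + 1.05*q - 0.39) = 0.19*q^2 + 0.21*q + 2.84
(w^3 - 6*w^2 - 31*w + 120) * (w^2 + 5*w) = w^5 - w^4 - 61*w^3 - 35*w^2 + 600*w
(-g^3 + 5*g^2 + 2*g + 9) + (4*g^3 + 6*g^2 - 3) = 3*g^3 + 11*g^2 + 2*g + 6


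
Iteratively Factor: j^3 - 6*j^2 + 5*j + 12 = (j + 1)*(j^2 - 7*j + 12) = (j - 4)*(j + 1)*(j - 3)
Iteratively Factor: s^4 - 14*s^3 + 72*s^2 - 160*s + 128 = (s - 4)*(s^3 - 10*s^2 + 32*s - 32) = (s - 4)^2*(s^2 - 6*s + 8) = (s - 4)^2*(s - 2)*(s - 4)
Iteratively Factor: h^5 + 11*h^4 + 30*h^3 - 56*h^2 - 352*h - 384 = (h + 4)*(h^4 + 7*h^3 + 2*h^2 - 64*h - 96) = (h + 2)*(h + 4)*(h^3 + 5*h^2 - 8*h - 48) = (h + 2)*(h + 4)^2*(h^2 + h - 12) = (h - 3)*(h + 2)*(h + 4)^2*(h + 4)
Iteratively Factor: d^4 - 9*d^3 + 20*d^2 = (d)*(d^3 - 9*d^2 + 20*d) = d^2*(d^2 - 9*d + 20) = d^2*(d - 5)*(d - 4)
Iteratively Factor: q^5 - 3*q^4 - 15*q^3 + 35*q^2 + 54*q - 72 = (q - 1)*(q^4 - 2*q^3 - 17*q^2 + 18*q + 72) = (q - 3)*(q - 1)*(q^3 + q^2 - 14*q - 24) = (q - 3)*(q - 1)*(q + 3)*(q^2 - 2*q - 8) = (q - 3)*(q - 1)*(q + 2)*(q + 3)*(q - 4)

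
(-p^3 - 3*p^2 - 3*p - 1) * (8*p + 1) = -8*p^4 - 25*p^3 - 27*p^2 - 11*p - 1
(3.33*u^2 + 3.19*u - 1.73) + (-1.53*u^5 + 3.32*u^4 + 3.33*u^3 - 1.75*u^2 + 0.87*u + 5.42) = -1.53*u^5 + 3.32*u^4 + 3.33*u^3 + 1.58*u^2 + 4.06*u + 3.69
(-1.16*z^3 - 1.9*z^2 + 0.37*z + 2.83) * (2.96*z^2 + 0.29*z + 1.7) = -3.4336*z^5 - 5.9604*z^4 - 1.4278*z^3 + 5.2541*z^2 + 1.4497*z + 4.811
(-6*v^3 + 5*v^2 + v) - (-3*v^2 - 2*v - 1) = -6*v^3 + 8*v^2 + 3*v + 1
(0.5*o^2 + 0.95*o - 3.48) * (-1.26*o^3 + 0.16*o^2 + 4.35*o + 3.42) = -0.63*o^5 - 1.117*o^4 + 6.7118*o^3 + 5.2857*o^2 - 11.889*o - 11.9016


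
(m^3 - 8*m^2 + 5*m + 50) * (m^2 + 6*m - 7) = m^5 - 2*m^4 - 50*m^3 + 136*m^2 + 265*m - 350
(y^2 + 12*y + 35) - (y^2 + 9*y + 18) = 3*y + 17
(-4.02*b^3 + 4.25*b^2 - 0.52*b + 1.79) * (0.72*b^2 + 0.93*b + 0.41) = -2.8944*b^5 - 0.6786*b^4 + 1.9299*b^3 + 2.5477*b^2 + 1.4515*b + 0.7339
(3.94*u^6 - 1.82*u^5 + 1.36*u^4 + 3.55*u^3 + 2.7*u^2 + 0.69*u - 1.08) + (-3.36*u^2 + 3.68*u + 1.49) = 3.94*u^6 - 1.82*u^5 + 1.36*u^4 + 3.55*u^3 - 0.66*u^2 + 4.37*u + 0.41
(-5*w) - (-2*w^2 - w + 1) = 2*w^2 - 4*w - 1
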